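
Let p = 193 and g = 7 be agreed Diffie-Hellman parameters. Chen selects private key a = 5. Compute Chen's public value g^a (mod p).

16

Public value = 7^5 (mod 193).
7^1 ≡ 7 (mod 193)
7^2 = (7^1)^2 ≡ 7^2 = 49 ≡ 49 (mod 193)
7^4 = (7^2)^2 ≡ 49^2 = 2401 ≡ 85 (mod 193)
7^5 = 7^4 · 7^1 ≡ 85 · 7 ≡ 16 (mod 193).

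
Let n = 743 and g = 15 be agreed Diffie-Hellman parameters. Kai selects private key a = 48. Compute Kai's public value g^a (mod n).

Public value = 15^48 (mod 743).
15^1 ≡ 15 (mod 743)
15^2 = (15^1)^2 ≡ 15^2 = 225 ≡ 225 (mod 743)
15^4 = (15^2)^2 ≡ 225^2 = 50625 ≡ 101 (mod 743)
15^8 = (15^4)^2 ≡ 101^2 = 10201 ≡ 542 (mod 743)
15^16 = (15^8)^2 ≡ 542^2 = 293764 ≡ 279 (mod 743)
15^32 = (15^16)^2 ≡ 279^2 = 77841 ≡ 569 (mod 743)
15^48 = 15^32 · 15^16 ≡ 569 · 279 ≡ 492 (mod 743).

492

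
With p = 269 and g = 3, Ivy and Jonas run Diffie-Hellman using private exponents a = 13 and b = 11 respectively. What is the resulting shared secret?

223

Jonas sends B = g^b mod p = 3^11 mod 269.
3^1 ≡ 3 (mod 269)
3^2 = (3^1)^2 ≡ 3^2 = 9 ≡ 9 (mod 269)
3^4 = (3^2)^2 ≡ 9^2 = 81 ≡ 81 (mod 269)
3^8 = (3^4)^2 ≡ 81^2 = 6561 ≡ 105 (mod 269)
3^11 = 3^8 · 3^2 · 3^1 ≡ 105 · 9 · 3 ≡ 145 (mod 269).
So B = 145. Ivy then computes K = B^a mod p = 145^13 mod 269.
145^1 ≡ 145 (mod 269)
145^2 = (145^1)^2 ≡ 145^2 = 21025 ≡ 43 (mod 269)
145^4 = (145^2)^2 ≡ 43^2 = 1849 ≡ 235 (mod 269)
145^8 = (145^4)^2 ≡ 235^2 = 55225 ≡ 80 (mod 269)
145^13 = 145^8 · 145^4 · 145^1 ≡ 80 · 235 · 145 ≡ 223 (mod 269).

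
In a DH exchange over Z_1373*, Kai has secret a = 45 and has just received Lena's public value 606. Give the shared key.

Shared key K = 606^45 mod 1373.
606^1 ≡ 606 (mod 1373)
606^2 = (606^1)^2 ≡ 606^2 = 367236 ≡ 645 (mod 1373)
606^4 = (606^2)^2 ≡ 645^2 = 416025 ≡ 6 (mod 1373)
606^8 = (606^4)^2 ≡ 6^2 = 36 ≡ 36 (mod 1373)
606^16 = (606^8)^2 ≡ 36^2 = 1296 ≡ 1296 (mod 1373)
606^32 = (606^16)^2 ≡ 1296^2 = 1679616 ≡ 437 (mod 1373)
606^45 = 606^32 · 606^8 · 606^4 · 606^1 ≡ 437 · 36 · 6 · 606 ≡ 999 (mod 1373).

999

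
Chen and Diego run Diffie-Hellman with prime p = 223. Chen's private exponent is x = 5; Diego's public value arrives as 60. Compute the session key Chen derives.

115

Shared key K = 60^5 mod 223.
60^1 ≡ 60 (mod 223)
60^2 = (60^1)^2 ≡ 60^2 = 3600 ≡ 32 (mod 223)
60^4 = (60^2)^2 ≡ 32^2 = 1024 ≡ 132 (mod 223)
60^5 = 60^4 · 60^1 ≡ 132 · 60 ≡ 115 (mod 223).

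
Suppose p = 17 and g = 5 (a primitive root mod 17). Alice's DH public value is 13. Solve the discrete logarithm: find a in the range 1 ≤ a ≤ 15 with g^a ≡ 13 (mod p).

4

Try successive powers of 5 modulo 17:
5^1 ≡ 5
5^2 ≡ 8
5^3 ≡ 6
5^4 ≡ 13
Found: a = 4.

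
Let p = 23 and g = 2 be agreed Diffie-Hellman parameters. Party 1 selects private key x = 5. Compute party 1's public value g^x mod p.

Public value = 2^5 mod 23.
2^1 ≡ 2 (mod 23)
2^2 = (2^1)^2 ≡ 2^2 = 4 ≡ 4 (mod 23)
2^4 = (2^2)^2 ≡ 4^2 = 16 ≡ 16 (mod 23)
2^5 = 2^4 · 2^1 ≡ 16 · 2 ≡ 9 (mod 23).

9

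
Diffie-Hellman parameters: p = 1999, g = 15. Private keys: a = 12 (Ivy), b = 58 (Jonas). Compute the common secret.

1292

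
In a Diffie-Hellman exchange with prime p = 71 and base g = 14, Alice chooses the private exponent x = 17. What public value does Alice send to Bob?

Public value = 14^17 mod 71.
14^1 ≡ 14 (mod 71)
14^2 = (14^1)^2 ≡ 14^2 = 196 ≡ 54 (mod 71)
14^4 = (14^2)^2 ≡ 54^2 = 2916 ≡ 5 (mod 71)
14^8 = (14^4)^2 ≡ 5^2 = 25 ≡ 25 (mod 71)
14^16 = (14^8)^2 ≡ 25^2 = 625 ≡ 57 (mod 71)
14^17 = 14^16 · 14^1 ≡ 57 · 14 ≡ 17 (mod 71).

17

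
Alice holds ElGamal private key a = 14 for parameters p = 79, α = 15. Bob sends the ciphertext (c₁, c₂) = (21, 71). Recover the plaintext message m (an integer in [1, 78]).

Shared mask s = c₁^a mod p = 21^14 mod 79.
21^1 ≡ 21 (mod 79)
21^2 = (21^1)^2 ≡ 21^2 = 441 ≡ 46 (mod 79)
21^4 = (21^2)^2 ≡ 46^2 = 2116 ≡ 62 (mod 79)
21^8 = (21^4)^2 ≡ 62^2 = 3844 ≡ 52 (mod 79)
21^14 = 21^8 · 21^4 · 21^2 ≡ 52 · 62 · 46 ≡ 21 (mod 79).
So s = 21; s⁻¹ ≡ 64 (mod 79).
m = c₂ · s⁻¹ mod 79 = 71 · 64 mod 79 = 41.

41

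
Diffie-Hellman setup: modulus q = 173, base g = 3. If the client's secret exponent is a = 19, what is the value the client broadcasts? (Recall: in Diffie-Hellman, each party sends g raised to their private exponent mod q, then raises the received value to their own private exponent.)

65

Public value = 3^19 mod 173.
3^1 ≡ 3 (mod 173)
3^2 = (3^1)^2 ≡ 3^2 = 9 ≡ 9 (mod 173)
3^4 = (3^2)^2 ≡ 9^2 = 81 ≡ 81 (mod 173)
3^8 = (3^4)^2 ≡ 81^2 = 6561 ≡ 160 (mod 173)
3^16 = (3^8)^2 ≡ 160^2 = 25600 ≡ 169 (mod 173)
3^19 = 3^16 · 3^2 · 3^1 ≡ 169 · 9 · 3 ≡ 65 (mod 173).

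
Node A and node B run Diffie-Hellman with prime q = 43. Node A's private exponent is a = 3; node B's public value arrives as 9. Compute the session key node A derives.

41

Shared key K = 9^3 mod 43.
9^1 ≡ 9 (mod 43)
9^2 = (9^1)^2 ≡ 9^2 = 81 ≡ 38 (mod 43)
9^3 = 9^2 · 9^1 ≡ 38 · 9 ≡ 41 (mod 43).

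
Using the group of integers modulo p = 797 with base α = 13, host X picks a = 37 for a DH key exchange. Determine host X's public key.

Public value = 13^37 (mod 797).
13^1 ≡ 13 (mod 797)
13^2 = (13^1)^2 ≡ 13^2 = 169 ≡ 169 (mod 797)
13^4 = (13^2)^2 ≡ 169^2 = 28561 ≡ 666 (mod 797)
13^8 = (13^4)^2 ≡ 666^2 = 443556 ≡ 424 (mod 797)
13^16 = (13^8)^2 ≡ 424^2 = 179776 ≡ 451 (mod 797)
13^32 = (13^16)^2 ≡ 451^2 = 203401 ≡ 166 (mod 797)
13^37 = 13^32 · 13^4 · 13^1 ≡ 166 · 666 · 13 ≡ 237 (mod 797).

237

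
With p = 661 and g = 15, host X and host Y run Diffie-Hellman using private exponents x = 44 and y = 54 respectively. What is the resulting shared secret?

471

Host Y sends B = g^y mod p = 15^54 mod 661.
15^1 ≡ 15 (mod 661)
15^2 = (15^1)^2 ≡ 15^2 = 225 ≡ 225 (mod 661)
15^4 = (15^2)^2 ≡ 225^2 = 50625 ≡ 389 (mod 661)
15^8 = (15^4)^2 ≡ 389^2 = 151321 ≡ 613 (mod 661)
15^16 = (15^8)^2 ≡ 613^2 = 375769 ≡ 321 (mod 661)
15^32 = (15^16)^2 ≡ 321^2 = 103041 ≡ 586 (mod 661)
15^54 = 15^32 · 15^16 · 15^4 · 15^2 ≡ 586 · 321 · 389 · 225 ≡ 509 (mod 661).
So B = 509. Host X then computes K = B^x mod p = 509^44 mod 661.
509^1 ≡ 509 (mod 661)
509^2 = (509^1)^2 ≡ 509^2 = 259081 ≡ 630 (mod 661)
509^4 = (509^2)^2 ≡ 630^2 = 396900 ≡ 300 (mod 661)
509^8 = (509^4)^2 ≡ 300^2 = 90000 ≡ 104 (mod 661)
509^16 = (509^8)^2 ≡ 104^2 = 10816 ≡ 240 (mod 661)
509^32 = (509^16)^2 ≡ 240^2 = 57600 ≡ 93 (mod 661)
509^44 = 509^32 · 509^8 · 509^4 ≡ 93 · 104 · 300 ≡ 471 (mod 661).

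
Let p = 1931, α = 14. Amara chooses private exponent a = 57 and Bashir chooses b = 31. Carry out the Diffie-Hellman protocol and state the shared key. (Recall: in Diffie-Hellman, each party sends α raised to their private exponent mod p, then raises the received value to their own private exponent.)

1227

Amara sends A = α^a mod p = 14^57 mod 1931.
14^1 ≡ 14 (mod 1931)
14^2 = (14^1)^2 ≡ 14^2 = 196 ≡ 196 (mod 1931)
14^4 = (14^2)^2 ≡ 196^2 = 38416 ≡ 1727 (mod 1931)
14^8 = (14^4)^2 ≡ 1727^2 = 2982529 ≡ 1065 (mod 1931)
14^16 = (14^8)^2 ≡ 1065^2 = 1134225 ≡ 728 (mod 1931)
14^32 = (14^16)^2 ≡ 728^2 = 529984 ≡ 890 (mod 1931)
14^57 = 14^32 · 14^16 · 14^8 · 14^1 ≡ 890 · 728 · 1065 · 14 ≡ 1229 (mod 1931).
So A = 1229. Bashir then computes K = A^b mod p = 1229^31 mod 1931.
1229^1 ≡ 1229 (mod 1931)
1229^2 = (1229^1)^2 ≡ 1229^2 = 1510441 ≡ 399 (mod 1931)
1229^4 = (1229^2)^2 ≡ 399^2 = 159201 ≡ 859 (mod 1931)
1229^8 = (1229^4)^2 ≡ 859^2 = 737881 ≡ 239 (mod 1931)
1229^16 = (1229^8)^2 ≡ 239^2 = 57121 ≡ 1122 (mod 1931)
1229^31 = 1229^16 · 1229^8 · 1229^4 · 1229^2 · 1229^1 ≡ 1122 · 239 · 859 · 399 · 1229 ≡ 1227 (mod 1931).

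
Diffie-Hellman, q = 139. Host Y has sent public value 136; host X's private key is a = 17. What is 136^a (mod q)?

Shared key K = 136^17 mod 139.
136^1 ≡ 136 (mod 139)
136^2 = (136^1)^2 ≡ 136^2 = 18496 ≡ 9 (mod 139)
136^4 = (136^2)^2 ≡ 9^2 = 81 ≡ 81 (mod 139)
136^8 = (136^4)^2 ≡ 81^2 = 6561 ≡ 28 (mod 139)
136^16 = (136^8)^2 ≡ 28^2 = 784 ≡ 89 (mod 139)
136^17 = 136^16 · 136^1 ≡ 89 · 136 ≡ 11 (mod 139).

11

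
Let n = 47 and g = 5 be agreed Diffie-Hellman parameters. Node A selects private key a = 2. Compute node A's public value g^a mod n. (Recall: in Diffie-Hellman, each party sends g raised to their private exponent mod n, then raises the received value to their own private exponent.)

Public value = 5^2 mod 47.
5^1 ≡ 5 (mod 47)
5^2 = (5^1)^2 ≡ 5^2 = 25 ≡ 25 (mod 47)

25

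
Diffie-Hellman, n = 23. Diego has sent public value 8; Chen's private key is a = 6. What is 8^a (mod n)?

Shared key K = 8^6 mod 23.
8^1 ≡ 8 (mod 23)
8^2 = (8^1)^2 ≡ 8^2 = 64 ≡ 18 (mod 23)
8^4 = (8^2)^2 ≡ 18^2 = 324 ≡ 2 (mod 23)
8^6 = 8^4 · 8^2 ≡ 2 · 18 ≡ 13 (mod 23).

13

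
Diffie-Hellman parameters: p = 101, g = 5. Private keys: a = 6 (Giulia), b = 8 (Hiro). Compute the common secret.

97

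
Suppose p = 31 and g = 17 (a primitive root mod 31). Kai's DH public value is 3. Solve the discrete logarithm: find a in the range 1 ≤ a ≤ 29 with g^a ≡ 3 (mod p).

Try successive powers of 17 modulo 31:
17^1 ≡ 17
17^2 ≡ 10
17^3 ≡ 15
17^4 ≡ 7
17^5 ≡ 26
17^6 ≡ 8
17^7 ≡ 12
17^8 ≡ 18
17^9 ≡ 27
17^10 ≡ 25
17^11 ≡ 22
17^12 ≡ 2
17^13 ≡ 3
Found: a = 13.

13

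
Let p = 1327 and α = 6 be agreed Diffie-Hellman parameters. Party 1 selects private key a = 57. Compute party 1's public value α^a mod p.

1072

Public value = 6^57 mod 1327.
6^1 ≡ 6 (mod 1327)
6^2 = (6^1)^2 ≡ 6^2 = 36 ≡ 36 (mod 1327)
6^4 = (6^2)^2 ≡ 36^2 = 1296 ≡ 1296 (mod 1327)
6^8 = (6^4)^2 ≡ 1296^2 = 1679616 ≡ 961 (mod 1327)
6^16 = (6^8)^2 ≡ 961^2 = 923521 ≡ 1256 (mod 1327)
6^32 = (6^16)^2 ≡ 1256^2 = 1577536 ≡ 1060 (mod 1327)
6^57 = 6^32 · 6^16 · 6^8 · 6^1 ≡ 1060 · 1256 · 961 · 6 ≡ 1072 (mod 1327).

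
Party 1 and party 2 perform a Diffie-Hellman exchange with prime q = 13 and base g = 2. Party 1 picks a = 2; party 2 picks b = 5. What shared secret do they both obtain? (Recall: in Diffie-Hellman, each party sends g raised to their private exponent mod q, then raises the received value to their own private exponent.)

10

Party 1 sends A = g^a mod q = 2^2 mod 13.
2^1 ≡ 2 (mod 13)
2^2 = (2^1)^2 ≡ 2^2 = 4 ≡ 4 (mod 13)
So A = 4. Party 2 then computes K = A^b mod q = 4^5 mod 13.
4^1 ≡ 4 (mod 13)
4^2 = (4^1)^2 ≡ 4^2 = 16 ≡ 3 (mod 13)
4^4 = (4^2)^2 ≡ 3^2 = 9 ≡ 9 (mod 13)
4^5 = 4^4 · 4^1 ≡ 9 · 4 ≡ 10 (mod 13).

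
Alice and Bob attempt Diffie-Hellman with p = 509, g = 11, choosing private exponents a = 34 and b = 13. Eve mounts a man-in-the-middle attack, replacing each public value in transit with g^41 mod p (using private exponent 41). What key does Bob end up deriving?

Bob receives Eve's public value M = 11^41 mod 509 instead of the honest one.
11^1 ≡ 11 (mod 509)
11^2 = (11^1)^2 ≡ 11^2 = 121 ≡ 121 (mod 509)
11^4 = (11^2)^2 ≡ 121^2 = 14641 ≡ 389 (mod 509)
11^8 = (11^4)^2 ≡ 389^2 = 151321 ≡ 148 (mod 509)
11^16 = (11^8)^2 ≡ 148^2 = 21904 ≡ 17 (mod 509)
11^32 = (11^16)^2 ≡ 17^2 = 289 ≡ 289 (mod 509)
11^41 = 11^32 · 11^8 · 11^1 ≡ 289 · 148 · 11 ≡ 176 (mod 509).
So M = 176. Bob computes K = M^13 mod 509.
176^1 ≡ 176 (mod 509)
176^2 = (176^1)^2 ≡ 176^2 = 30976 ≡ 436 (mod 509)
176^4 = (176^2)^2 ≡ 436^2 = 190096 ≡ 239 (mod 509)
176^8 = (176^4)^2 ≡ 239^2 = 57121 ≡ 113 (mod 509)
176^13 = 176^8 · 176^4 · 176^1 ≡ 113 · 239 · 176 ≡ 190 (mod 509).

190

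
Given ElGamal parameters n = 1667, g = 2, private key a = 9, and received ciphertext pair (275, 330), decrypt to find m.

1119

Shared mask s = c₁^a mod n = 275^9 mod 1667.
275^1 ≡ 275 (mod 1667)
275^2 = (275^1)^2 ≡ 275^2 = 75625 ≡ 610 (mod 1667)
275^4 = (275^2)^2 ≡ 610^2 = 372100 ≡ 359 (mod 1667)
275^8 = (275^4)^2 ≡ 359^2 = 128881 ≡ 522 (mod 1667)
275^9 = 275^8 · 275^1 ≡ 522 · 275 ≡ 188 (mod 1667).
So s = 188; s⁻¹ ≡ 1534 (mod 1667).
m = c₂ · s⁻¹ mod 1667 = 330 · 1534 mod 1667 = 1119.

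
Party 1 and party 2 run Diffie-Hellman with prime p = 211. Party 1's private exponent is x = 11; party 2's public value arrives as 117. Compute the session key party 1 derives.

Shared key K = 117^11 mod 211.
117^1 ≡ 117 (mod 211)
117^2 = (117^1)^2 ≡ 117^2 = 13689 ≡ 185 (mod 211)
117^4 = (117^2)^2 ≡ 185^2 = 34225 ≡ 43 (mod 211)
117^8 = (117^4)^2 ≡ 43^2 = 1849 ≡ 161 (mod 211)
117^11 = 117^8 · 117^2 · 117^1 ≡ 161 · 185 · 117 ≡ 180 (mod 211).

180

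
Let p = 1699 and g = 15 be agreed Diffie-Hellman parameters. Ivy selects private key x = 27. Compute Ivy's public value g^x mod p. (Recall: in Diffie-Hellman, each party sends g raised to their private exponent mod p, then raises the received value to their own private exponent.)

Public value = 15^27 mod 1699.
15^1 ≡ 15 (mod 1699)
15^2 = (15^1)^2 ≡ 15^2 = 225 ≡ 225 (mod 1699)
15^4 = (15^2)^2 ≡ 225^2 = 50625 ≡ 1354 (mod 1699)
15^8 = (15^4)^2 ≡ 1354^2 = 1833316 ≡ 95 (mod 1699)
15^16 = (15^8)^2 ≡ 95^2 = 9025 ≡ 530 (mod 1699)
15^27 = 15^16 · 15^8 · 15^2 · 15^1 ≡ 530 · 95 · 225 · 15 ≡ 668 (mod 1699).

668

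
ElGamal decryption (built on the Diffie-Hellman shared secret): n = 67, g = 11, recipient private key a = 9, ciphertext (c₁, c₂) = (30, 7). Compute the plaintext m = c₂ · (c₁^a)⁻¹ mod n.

Shared mask s = c₁^a mod n = 30^9 mod 67.
30^1 ≡ 30 (mod 67)
30^2 = (30^1)^2 ≡ 30^2 = 900 ≡ 29 (mod 67)
30^4 = (30^2)^2 ≡ 29^2 = 841 ≡ 37 (mod 67)
30^8 = (30^4)^2 ≡ 37^2 = 1369 ≡ 29 (mod 67)
30^9 = 30^8 · 30^1 ≡ 29 · 30 ≡ 66 (mod 67).
So s = 66; s⁻¹ ≡ 66 (mod 67).
m = c₂ · s⁻¹ mod 67 = 7 · 66 mod 67 = 60.

60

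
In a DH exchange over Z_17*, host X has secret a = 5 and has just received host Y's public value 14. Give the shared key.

12

Shared key K = 14^5 mod 17.
14^1 ≡ 14 (mod 17)
14^2 = (14^1)^2 ≡ 14^2 = 196 ≡ 9 (mod 17)
14^4 = (14^2)^2 ≡ 9^2 = 81 ≡ 13 (mod 17)
14^5 = 14^4 · 14^1 ≡ 13 · 14 ≡ 12 (mod 17).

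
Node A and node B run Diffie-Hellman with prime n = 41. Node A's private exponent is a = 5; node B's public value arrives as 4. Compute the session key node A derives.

Shared key K = 4^5 mod 41.
4^1 ≡ 4 (mod 41)
4^2 = (4^1)^2 ≡ 4^2 = 16 ≡ 16 (mod 41)
4^4 = (4^2)^2 ≡ 16^2 = 256 ≡ 10 (mod 41)
4^5 = 4^4 · 4^1 ≡ 10 · 4 ≡ 40 (mod 41).

40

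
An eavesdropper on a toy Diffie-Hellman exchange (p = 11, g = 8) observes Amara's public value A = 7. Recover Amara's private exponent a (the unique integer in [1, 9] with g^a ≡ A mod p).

Try successive powers of 8 modulo 11:
8^1 ≡ 8
8^2 ≡ 9
8^3 ≡ 6
8^4 ≡ 4
8^5 ≡ 10
8^6 ≡ 3
8^7 ≡ 2
8^8 ≡ 5
8^9 ≡ 7
Found: a = 9.

9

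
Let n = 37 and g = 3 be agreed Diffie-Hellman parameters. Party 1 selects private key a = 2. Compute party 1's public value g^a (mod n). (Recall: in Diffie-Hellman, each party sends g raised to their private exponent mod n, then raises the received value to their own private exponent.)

9

Public value = 3^2 (mod 37).
3^1 ≡ 3 (mod 37)
3^2 = (3^1)^2 ≡ 3^2 = 9 ≡ 9 (mod 37)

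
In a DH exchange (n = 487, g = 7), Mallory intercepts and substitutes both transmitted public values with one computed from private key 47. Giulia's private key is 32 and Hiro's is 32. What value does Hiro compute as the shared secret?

408

Hiro receives Mallory's public value M = 7^47 mod 487 instead of the honest one.
7^1 ≡ 7 (mod 487)
7^2 = (7^1)^2 ≡ 7^2 = 49 ≡ 49 (mod 487)
7^4 = (7^2)^2 ≡ 49^2 = 2401 ≡ 453 (mod 487)
7^8 = (7^4)^2 ≡ 453^2 = 205209 ≡ 182 (mod 487)
7^16 = (7^8)^2 ≡ 182^2 = 33124 ≡ 8 (mod 487)
7^32 = (7^16)^2 ≡ 8^2 = 64 ≡ 64 (mod 487)
7^47 = 7^32 · 7^8 · 7^4 · 7^2 · 7^1 ≡ 64 · 182 · 453 · 49 · 7 ≡ 421 (mod 487).
So M = 421. Hiro computes K = M^32 mod 487.
421^1 ≡ 421 (mod 487)
421^2 = (421^1)^2 ≡ 421^2 = 177241 ≡ 460 (mod 487)
421^4 = (421^2)^2 ≡ 460^2 = 211600 ≡ 242 (mod 487)
421^8 = (421^4)^2 ≡ 242^2 = 58564 ≡ 124 (mod 487)
421^16 = (421^8)^2 ≡ 124^2 = 15376 ≡ 279 (mod 487)
421^32 = (421^16)^2 ≡ 279^2 = 77841 ≡ 408 (mod 487)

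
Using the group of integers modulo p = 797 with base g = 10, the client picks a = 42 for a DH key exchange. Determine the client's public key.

Public value = 10^42 (mod 797).
10^1 ≡ 10 (mod 797)
10^2 = (10^1)^2 ≡ 10^2 = 100 ≡ 100 (mod 797)
10^4 = (10^2)^2 ≡ 100^2 = 10000 ≡ 436 (mod 797)
10^8 = (10^4)^2 ≡ 436^2 = 190096 ≡ 410 (mod 797)
10^16 = (10^8)^2 ≡ 410^2 = 168100 ≡ 730 (mod 797)
10^32 = (10^16)^2 ≡ 730^2 = 532900 ≡ 504 (mod 797)
10^42 = 10^32 · 10^8 · 10^2 ≡ 504 · 410 · 100 ≡ 181 (mod 797).

181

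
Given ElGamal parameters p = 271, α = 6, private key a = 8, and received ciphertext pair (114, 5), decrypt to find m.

Shared mask s = c₁^a mod p = 114^8 mod 271.
114^1 ≡ 114 (mod 271)
114^2 = (114^1)^2 ≡ 114^2 = 12996 ≡ 259 (mod 271)
114^4 = (114^2)^2 ≡ 259^2 = 67081 ≡ 144 (mod 271)
114^8 = (114^4)^2 ≡ 144^2 = 20736 ≡ 140 (mod 271)
So s = 140; s⁻¹ ≡ 211 (mod 271).
m = c₂ · s⁻¹ mod 271 = 5 · 211 mod 271 = 242.

242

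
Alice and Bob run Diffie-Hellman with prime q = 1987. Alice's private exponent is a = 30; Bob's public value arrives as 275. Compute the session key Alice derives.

Shared key K = 275^30 mod 1987.
275^1 ≡ 275 (mod 1987)
275^2 = (275^1)^2 ≡ 275^2 = 75625 ≡ 119 (mod 1987)
275^4 = (275^2)^2 ≡ 119^2 = 14161 ≡ 252 (mod 1987)
275^8 = (275^4)^2 ≡ 252^2 = 63504 ≡ 1907 (mod 1987)
275^16 = (275^8)^2 ≡ 1907^2 = 3636649 ≡ 439 (mod 1987)
275^30 = 275^16 · 275^8 · 275^4 · 275^2 ≡ 439 · 1907 · 252 · 119 ≡ 985 (mod 1987).

985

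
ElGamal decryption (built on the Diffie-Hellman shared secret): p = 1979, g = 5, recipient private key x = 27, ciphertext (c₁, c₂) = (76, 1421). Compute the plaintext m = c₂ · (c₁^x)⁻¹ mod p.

1457

Shared mask s = c₁^x mod p = 76^27 mod 1979.
76^1 ≡ 76 (mod 1979)
76^2 = (76^1)^2 ≡ 76^2 = 5776 ≡ 1818 (mod 1979)
76^4 = (76^2)^2 ≡ 1818^2 = 3305124 ≡ 194 (mod 1979)
76^8 = (76^4)^2 ≡ 194^2 = 37636 ≡ 35 (mod 1979)
76^16 = (76^8)^2 ≡ 35^2 = 1225 ≡ 1225 (mod 1979)
76^27 = 76^16 · 76^8 · 76^2 · 76^1 ≡ 1225 · 35 · 1818 · 76 ≡ 547 (mod 1979).
So s = 547; s⁻¹ ≡ 767 (mod 1979).
m = c₂ · s⁻¹ mod 1979 = 1421 · 767 mod 1979 = 1457.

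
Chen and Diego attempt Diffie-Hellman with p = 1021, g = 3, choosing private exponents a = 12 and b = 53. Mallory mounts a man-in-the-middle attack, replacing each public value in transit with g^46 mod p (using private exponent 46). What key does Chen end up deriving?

435

Chen receives Mallory's public value M = 3^46 mod 1021 instead of the honest one.
3^1 ≡ 3 (mod 1021)
3^2 = (3^1)^2 ≡ 3^2 = 9 ≡ 9 (mod 1021)
3^4 = (3^2)^2 ≡ 9^2 = 81 ≡ 81 (mod 1021)
3^8 = (3^4)^2 ≡ 81^2 = 6561 ≡ 435 (mod 1021)
3^16 = (3^8)^2 ≡ 435^2 = 189225 ≡ 340 (mod 1021)
3^32 = (3^16)^2 ≡ 340^2 = 115600 ≡ 227 (mod 1021)
3^46 = 3^32 · 3^8 · 3^4 · 3^2 ≡ 227 · 435 · 81 · 9 ≡ 521 (mod 1021).
So M = 521. Chen computes K = M^12 mod 1021.
521^1 ≡ 521 (mod 1021)
521^2 = (521^1)^2 ≡ 521^2 = 271441 ≡ 876 (mod 1021)
521^4 = (521^2)^2 ≡ 876^2 = 767376 ≡ 605 (mod 1021)
521^8 = (521^4)^2 ≡ 605^2 = 366025 ≡ 507 (mod 1021)
521^12 = 521^8 · 521^4 ≡ 507 · 605 ≡ 435 (mod 1021).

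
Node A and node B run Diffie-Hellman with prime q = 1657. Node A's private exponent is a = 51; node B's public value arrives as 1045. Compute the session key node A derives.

1397

Shared key K = 1045^51 mod 1657.
1045^1 ≡ 1045 (mod 1657)
1045^2 = (1045^1)^2 ≡ 1045^2 = 1092025 ≡ 62 (mod 1657)
1045^4 = (1045^2)^2 ≡ 62^2 = 3844 ≡ 530 (mod 1657)
1045^8 = (1045^4)^2 ≡ 530^2 = 280900 ≡ 867 (mod 1657)
1045^16 = (1045^8)^2 ≡ 867^2 = 751689 ≡ 1068 (mod 1657)
1045^32 = (1045^16)^2 ≡ 1068^2 = 1140624 ≡ 608 (mod 1657)
1045^51 = 1045^32 · 1045^16 · 1045^2 · 1045^1 ≡ 608 · 1068 · 62 · 1045 ≡ 1397 (mod 1657).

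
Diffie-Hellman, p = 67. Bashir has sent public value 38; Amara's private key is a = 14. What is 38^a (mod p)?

Shared key K = 38^14 mod 67.
38^1 ≡ 38 (mod 67)
38^2 = (38^1)^2 ≡ 38^2 = 1444 ≡ 37 (mod 67)
38^4 = (38^2)^2 ≡ 37^2 = 1369 ≡ 29 (mod 67)
38^8 = (38^4)^2 ≡ 29^2 = 841 ≡ 37 (mod 67)
38^14 = 38^8 · 38^4 · 38^2 ≡ 37 · 29 · 37 ≡ 37 (mod 67).

37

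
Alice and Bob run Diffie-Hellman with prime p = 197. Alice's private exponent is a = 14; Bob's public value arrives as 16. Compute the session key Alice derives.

Shared key K = 16^14 mod 197.
16^1 ≡ 16 (mod 197)
16^2 = (16^1)^2 ≡ 16^2 = 256 ≡ 59 (mod 197)
16^4 = (16^2)^2 ≡ 59^2 = 3481 ≡ 132 (mod 197)
16^8 = (16^4)^2 ≡ 132^2 = 17424 ≡ 88 (mod 197)
16^14 = 16^8 · 16^4 · 16^2 ≡ 88 · 132 · 59 ≡ 178 (mod 197).

178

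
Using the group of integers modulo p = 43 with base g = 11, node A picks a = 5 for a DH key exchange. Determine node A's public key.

16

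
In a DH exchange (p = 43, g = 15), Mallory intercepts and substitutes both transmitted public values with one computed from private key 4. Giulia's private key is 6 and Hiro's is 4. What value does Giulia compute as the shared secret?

21

Giulia receives Mallory's public value M = 15^4 mod 43 instead of the honest one.
15^1 ≡ 15 (mod 43)
15^2 = (15^1)^2 ≡ 15^2 = 225 ≡ 10 (mod 43)
15^4 = (15^2)^2 ≡ 10^2 = 100 ≡ 14 (mod 43)
So M = 14. Giulia computes K = M^6 mod 43.
14^1 ≡ 14 (mod 43)
14^2 = (14^1)^2 ≡ 14^2 = 196 ≡ 24 (mod 43)
14^4 = (14^2)^2 ≡ 24^2 = 576 ≡ 17 (mod 43)
14^6 = 14^4 · 14^2 ≡ 17 · 24 ≡ 21 (mod 43).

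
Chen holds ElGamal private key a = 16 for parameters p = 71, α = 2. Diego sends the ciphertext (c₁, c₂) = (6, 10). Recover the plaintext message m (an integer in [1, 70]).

Shared mask s = c₁^a mod p = 6^16 mod 71.
6^1 ≡ 6 (mod 71)
6^2 = (6^1)^2 ≡ 6^2 = 36 ≡ 36 (mod 71)
6^4 = (6^2)^2 ≡ 36^2 = 1296 ≡ 18 (mod 71)
6^8 = (6^4)^2 ≡ 18^2 = 324 ≡ 40 (mod 71)
6^16 = (6^8)^2 ≡ 40^2 = 1600 ≡ 38 (mod 71)
So s = 38; s⁻¹ ≡ 43 (mod 71).
m = c₂ · s⁻¹ mod 71 = 10 · 43 mod 71 = 4.

4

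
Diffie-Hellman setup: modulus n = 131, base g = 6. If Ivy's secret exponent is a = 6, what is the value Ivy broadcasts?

20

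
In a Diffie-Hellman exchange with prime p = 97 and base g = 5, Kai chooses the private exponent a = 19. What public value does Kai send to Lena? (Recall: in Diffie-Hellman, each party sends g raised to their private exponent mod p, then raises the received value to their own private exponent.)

Public value = 5^19 mod 97.
5^1 ≡ 5 (mod 97)
5^2 = (5^1)^2 ≡ 5^2 = 25 ≡ 25 (mod 97)
5^4 = (5^2)^2 ≡ 25^2 = 625 ≡ 43 (mod 97)
5^8 = (5^4)^2 ≡ 43^2 = 1849 ≡ 6 (mod 97)
5^16 = (5^8)^2 ≡ 6^2 = 36 ≡ 36 (mod 97)
5^19 = 5^16 · 5^2 · 5^1 ≡ 36 · 25 · 5 ≡ 38 (mod 97).

38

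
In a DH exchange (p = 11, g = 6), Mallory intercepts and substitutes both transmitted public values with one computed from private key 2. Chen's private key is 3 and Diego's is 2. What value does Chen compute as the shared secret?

5

Chen receives Mallory's public value M = 6^2 mod 11 instead of the honest one.
6^1 ≡ 6 (mod 11)
6^2 = (6^1)^2 ≡ 6^2 = 36 ≡ 3 (mod 11)
So M = 3. Chen computes K = M^3 mod 11.
3^1 ≡ 3 (mod 11)
3^2 = (3^1)^2 ≡ 3^2 = 9 ≡ 9 (mod 11)
3^3 = 3^2 · 3^1 ≡ 9 · 3 ≡ 5 (mod 11).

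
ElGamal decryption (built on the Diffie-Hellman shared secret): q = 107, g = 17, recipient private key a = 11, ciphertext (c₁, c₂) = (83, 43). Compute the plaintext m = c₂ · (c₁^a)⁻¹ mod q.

Shared mask s = c₁^a mod q = 83^11 mod 107.
83^1 ≡ 83 (mod 107)
83^2 = (83^1)^2 ≡ 83^2 = 6889 ≡ 41 (mod 107)
83^4 = (83^2)^2 ≡ 41^2 = 1681 ≡ 76 (mod 107)
83^8 = (83^4)^2 ≡ 76^2 = 5776 ≡ 105 (mod 107)
83^11 = 83^8 · 83^2 · 83^1 ≡ 105 · 41 · 83 ≡ 42 (mod 107).
So s = 42; s⁻¹ ≡ 79 (mod 107).
m = c₂ · s⁻¹ mod 107 = 43 · 79 mod 107 = 80.

80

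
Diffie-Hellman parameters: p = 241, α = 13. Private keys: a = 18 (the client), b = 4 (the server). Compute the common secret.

36

The server sends B = α^b mod p = 13^4 mod 241.
13^1 ≡ 13 (mod 241)
13^2 = (13^1)^2 ≡ 13^2 = 169 ≡ 169 (mod 241)
13^4 = (13^2)^2 ≡ 169^2 = 28561 ≡ 123 (mod 241)
So B = 123. The client then computes K = B^a mod p = 123^18 mod 241.
123^1 ≡ 123 (mod 241)
123^2 = (123^1)^2 ≡ 123^2 = 15129 ≡ 187 (mod 241)
123^4 = (123^2)^2 ≡ 187^2 = 34969 ≡ 24 (mod 241)
123^8 = (123^4)^2 ≡ 24^2 = 576 ≡ 94 (mod 241)
123^16 = (123^8)^2 ≡ 94^2 = 8836 ≡ 160 (mod 241)
123^18 = 123^16 · 123^2 ≡ 160 · 187 ≡ 36 (mod 241).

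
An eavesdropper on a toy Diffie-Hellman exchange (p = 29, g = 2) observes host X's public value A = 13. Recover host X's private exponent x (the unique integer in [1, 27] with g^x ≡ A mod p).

Try successive powers of 2 modulo 29:
2^1 ≡ 2
2^2 ≡ 4
2^3 ≡ 8
2^4 ≡ 16
2^5 ≡ 3
2^6 ≡ 6
2^7 ≡ 12
2^8 ≡ 24
2^9 ≡ 19
2^10 ≡ 9
2^11 ≡ 18
2^12 ≡ 7
2^13 ≡ 14
2^14 ≡ 28
2^15 ≡ 27
2^16 ≡ 25
2^17 ≡ 21
2^18 ≡ 13
Found: x = 18.

18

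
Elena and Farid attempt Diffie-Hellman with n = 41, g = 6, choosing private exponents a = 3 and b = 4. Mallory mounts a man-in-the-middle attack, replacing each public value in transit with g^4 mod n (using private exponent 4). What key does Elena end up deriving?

4

Elena receives Mallory's public value M = 6^4 mod 41 instead of the honest one.
6^1 ≡ 6 (mod 41)
6^2 = (6^1)^2 ≡ 6^2 = 36 ≡ 36 (mod 41)
6^4 = (6^2)^2 ≡ 36^2 = 1296 ≡ 25 (mod 41)
So M = 25. Elena computes K = M^3 mod 41.
25^1 ≡ 25 (mod 41)
25^2 = (25^1)^2 ≡ 25^2 = 625 ≡ 10 (mod 41)
25^3 = 25^2 · 25^1 ≡ 10 · 25 ≡ 4 (mod 41).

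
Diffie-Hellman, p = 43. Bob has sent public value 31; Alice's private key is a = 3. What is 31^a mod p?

35

Shared key K = 31^3 mod 43.
31^1 ≡ 31 (mod 43)
31^2 = (31^1)^2 ≡ 31^2 = 961 ≡ 15 (mod 43)
31^3 = 31^2 · 31^1 ≡ 15 · 31 ≡ 35 (mod 43).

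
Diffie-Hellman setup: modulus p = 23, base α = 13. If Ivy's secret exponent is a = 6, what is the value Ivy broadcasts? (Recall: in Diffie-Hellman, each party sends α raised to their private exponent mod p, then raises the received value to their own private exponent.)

Public value = 13^6 (mod 23).
13^1 ≡ 13 (mod 23)
13^2 = (13^1)^2 ≡ 13^2 = 169 ≡ 8 (mod 23)
13^4 = (13^2)^2 ≡ 8^2 = 64 ≡ 18 (mod 23)
13^6 = 13^4 · 13^2 ≡ 18 · 8 ≡ 6 (mod 23).

6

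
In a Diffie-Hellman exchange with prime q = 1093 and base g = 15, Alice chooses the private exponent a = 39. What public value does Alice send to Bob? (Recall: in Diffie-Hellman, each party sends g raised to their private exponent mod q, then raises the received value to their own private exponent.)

Public value = 15^39 mod 1093.
15^1 ≡ 15 (mod 1093)
15^2 = (15^1)^2 ≡ 15^2 = 225 ≡ 225 (mod 1093)
15^4 = (15^2)^2 ≡ 225^2 = 50625 ≡ 347 (mod 1093)
15^8 = (15^4)^2 ≡ 347^2 = 120409 ≡ 179 (mod 1093)
15^16 = (15^8)^2 ≡ 179^2 = 32041 ≡ 344 (mod 1093)
15^32 = (15^16)^2 ≡ 344^2 = 118336 ≡ 292 (mod 1093)
15^39 = 15^32 · 15^4 · 15^2 · 15^1 ≡ 292 · 347 · 225 · 15 ≡ 497 (mod 1093).

497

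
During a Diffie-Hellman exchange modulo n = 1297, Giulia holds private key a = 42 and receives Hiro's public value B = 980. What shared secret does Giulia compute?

71

Shared key K = 980^42 mod 1297.
980^1 ≡ 980 (mod 1297)
980^2 = (980^1)^2 ≡ 980^2 = 960400 ≡ 620 (mod 1297)
980^4 = (980^2)^2 ≡ 620^2 = 384400 ≡ 488 (mod 1297)
980^8 = (980^4)^2 ≡ 488^2 = 238144 ≡ 793 (mod 1297)
980^16 = (980^8)^2 ≡ 793^2 = 628849 ≡ 1101 (mod 1297)
980^32 = (980^16)^2 ≡ 1101^2 = 1212201 ≡ 803 (mod 1297)
980^42 = 980^32 · 980^8 · 980^2 ≡ 803 · 793 · 620 ≡ 71 (mod 1297).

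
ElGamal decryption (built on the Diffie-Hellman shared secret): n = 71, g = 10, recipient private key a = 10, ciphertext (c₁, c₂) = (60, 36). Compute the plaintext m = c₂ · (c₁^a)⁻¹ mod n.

10

Shared mask s = c₁^a mod n = 60^10 mod 71.
60^1 ≡ 60 (mod 71)
60^2 = (60^1)^2 ≡ 60^2 = 3600 ≡ 50 (mod 71)
60^4 = (60^2)^2 ≡ 50^2 = 2500 ≡ 15 (mod 71)
60^8 = (60^4)^2 ≡ 15^2 = 225 ≡ 12 (mod 71)
60^10 = 60^8 · 60^2 ≡ 12 · 50 ≡ 32 (mod 71).
So s = 32; s⁻¹ ≡ 20 (mod 71).
m = c₂ · s⁻¹ mod 71 = 36 · 20 mod 71 = 10.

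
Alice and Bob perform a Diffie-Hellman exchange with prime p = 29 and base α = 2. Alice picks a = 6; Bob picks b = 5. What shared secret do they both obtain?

4

Bob sends B = α^b mod p = 2^5 mod 29.
2^1 ≡ 2 (mod 29)
2^2 = (2^1)^2 ≡ 2^2 = 4 ≡ 4 (mod 29)
2^4 = (2^2)^2 ≡ 4^2 = 16 ≡ 16 (mod 29)
2^5 = 2^4 · 2^1 ≡ 16 · 2 ≡ 3 (mod 29).
So B = 3. Alice then computes K = B^a mod p = 3^6 mod 29.
3^1 ≡ 3 (mod 29)
3^2 = (3^1)^2 ≡ 3^2 = 9 ≡ 9 (mod 29)
3^4 = (3^2)^2 ≡ 9^2 = 81 ≡ 23 (mod 29)
3^6 = 3^4 · 3^2 ≡ 23 · 9 ≡ 4 (mod 29).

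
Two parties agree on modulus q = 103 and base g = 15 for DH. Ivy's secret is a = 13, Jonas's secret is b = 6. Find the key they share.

Jonas sends B = g^b mod q = 15^6 mod 103.
15^1 ≡ 15 (mod 103)
15^2 = (15^1)^2 ≡ 15^2 = 225 ≡ 19 (mod 103)
15^4 = (15^2)^2 ≡ 19^2 = 361 ≡ 52 (mod 103)
15^6 = 15^4 · 15^2 ≡ 52 · 19 ≡ 61 (mod 103).
So B = 61. Ivy then computes K = B^a mod q = 61^13 mod 103.
61^1 ≡ 61 (mod 103)
61^2 = (61^1)^2 ≡ 61^2 = 3721 ≡ 13 (mod 103)
61^4 = (61^2)^2 ≡ 13^2 = 169 ≡ 66 (mod 103)
61^8 = (61^4)^2 ≡ 66^2 = 4356 ≡ 30 (mod 103)
61^13 = 61^8 · 61^4 · 61^1 ≡ 30 · 66 · 61 ≡ 64 (mod 103).

64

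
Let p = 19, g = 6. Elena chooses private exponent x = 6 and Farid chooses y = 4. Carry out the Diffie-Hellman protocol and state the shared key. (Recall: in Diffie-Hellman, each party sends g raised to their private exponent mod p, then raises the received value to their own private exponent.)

Farid sends B = g^y mod p = 6^4 mod 19.
6^1 ≡ 6 (mod 19)
6^2 = (6^1)^2 ≡ 6^2 = 36 ≡ 17 (mod 19)
6^4 = (6^2)^2 ≡ 17^2 = 289 ≡ 4 (mod 19)
So B = 4. Elena then computes K = B^x mod p = 4^6 mod 19.
4^1 ≡ 4 (mod 19)
4^2 = (4^1)^2 ≡ 4^2 = 16 ≡ 16 (mod 19)
4^4 = (4^2)^2 ≡ 16^2 = 256 ≡ 9 (mod 19)
4^6 = 4^4 · 4^2 ≡ 9 · 16 ≡ 11 (mod 19).

11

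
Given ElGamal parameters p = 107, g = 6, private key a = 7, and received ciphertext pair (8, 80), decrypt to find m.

34

Shared mask s = c₁^a mod p = 8^7 mod 107.
8^1 ≡ 8 (mod 107)
8^2 = (8^1)^2 ≡ 8^2 = 64 ≡ 64 (mod 107)
8^4 = (8^2)^2 ≡ 64^2 = 4096 ≡ 30 (mod 107)
8^7 = 8^4 · 8^2 · 8^1 ≡ 30 · 64 · 8 ≡ 59 (mod 107).
So s = 59; s⁻¹ ≡ 78 (mod 107).
m = c₂ · s⁻¹ mod 107 = 80 · 78 mod 107 = 34.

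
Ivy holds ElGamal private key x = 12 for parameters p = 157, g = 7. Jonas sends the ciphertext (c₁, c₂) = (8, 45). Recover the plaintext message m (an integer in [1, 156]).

Shared mask s = c₁^x mod p = 8^12 mod 157.
8^1 ≡ 8 (mod 157)
8^2 = (8^1)^2 ≡ 8^2 = 64 ≡ 64 (mod 157)
8^4 = (8^2)^2 ≡ 64^2 = 4096 ≡ 14 (mod 157)
8^8 = (8^4)^2 ≡ 14^2 = 196 ≡ 39 (mod 157)
8^12 = 8^8 · 8^4 ≡ 39 · 14 ≡ 75 (mod 157).
So s = 75; s⁻¹ ≡ 67 (mod 157).
m = c₂ · s⁻¹ mod 157 = 45 · 67 mod 157 = 32.

32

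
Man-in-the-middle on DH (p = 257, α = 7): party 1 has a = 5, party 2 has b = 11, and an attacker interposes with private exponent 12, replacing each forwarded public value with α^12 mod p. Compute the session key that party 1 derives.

Party 1 receives an attacker's public value M = 7^12 mod 257 instead of the honest one.
7^1 ≡ 7 (mod 257)
7^2 = (7^1)^2 ≡ 7^2 = 49 ≡ 49 (mod 257)
7^4 = (7^2)^2 ≡ 49^2 = 2401 ≡ 88 (mod 257)
7^8 = (7^4)^2 ≡ 88^2 = 7744 ≡ 34 (mod 257)
7^12 = 7^8 · 7^4 ≡ 34 · 88 ≡ 165 (mod 257).
So M = 165. Party 1 computes K = M^5 mod 257.
165^1 ≡ 165 (mod 257)
165^2 = (165^1)^2 ≡ 165^2 = 27225 ≡ 240 (mod 257)
165^4 = (165^2)^2 ≡ 240^2 = 57600 ≡ 32 (mod 257)
165^5 = 165^4 · 165^1 ≡ 32 · 165 ≡ 140 (mod 257).

140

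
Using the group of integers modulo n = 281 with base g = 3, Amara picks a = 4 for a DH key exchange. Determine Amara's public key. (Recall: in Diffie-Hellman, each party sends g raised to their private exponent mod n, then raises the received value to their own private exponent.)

81

Public value = 3^4 (mod 281).
3^1 ≡ 3 (mod 281)
3^2 = (3^1)^2 ≡ 3^2 = 9 ≡ 9 (mod 281)
3^4 = (3^2)^2 ≡ 9^2 = 81 ≡ 81 (mod 281)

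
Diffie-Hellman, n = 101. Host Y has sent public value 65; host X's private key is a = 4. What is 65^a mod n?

87

Shared key K = 65^4 mod 101.
65^1 ≡ 65 (mod 101)
65^2 = (65^1)^2 ≡ 65^2 = 4225 ≡ 84 (mod 101)
65^4 = (65^2)^2 ≡ 84^2 = 7056 ≡ 87 (mod 101)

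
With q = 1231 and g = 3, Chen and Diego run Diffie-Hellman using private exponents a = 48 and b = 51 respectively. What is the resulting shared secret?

740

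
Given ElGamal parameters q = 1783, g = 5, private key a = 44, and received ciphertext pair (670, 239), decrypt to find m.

626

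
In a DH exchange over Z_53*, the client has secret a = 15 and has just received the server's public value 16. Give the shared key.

44

Shared key K = 16^15 mod 53.
16^1 ≡ 16 (mod 53)
16^2 = (16^1)^2 ≡ 16^2 = 256 ≡ 44 (mod 53)
16^4 = (16^2)^2 ≡ 44^2 = 1936 ≡ 28 (mod 53)
16^8 = (16^4)^2 ≡ 28^2 = 784 ≡ 42 (mod 53)
16^15 = 16^8 · 16^4 · 16^2 · 16^1 ≡ 42 · 28 · 44 · 16 ≡ 44 (mod 53).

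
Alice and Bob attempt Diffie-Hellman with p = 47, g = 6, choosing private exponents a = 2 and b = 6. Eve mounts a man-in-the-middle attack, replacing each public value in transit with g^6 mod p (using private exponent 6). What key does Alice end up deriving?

Alice receives Eve's public value M = 6^6 mod 47 instead of the honest one.
6^1 ≡ 6 (mod 47)
6^2 = (6^1)^2 ≡ 6^2 = 36 ≡ 36 (mod 47)
6^4 = (6^2)^2 ≡ 36^2 = 1296 ≡ 27 (mod 47)
6^6 = 6^4 · 6^2 ≡ 27 · 36 ≡ 32 (mod 47).
So M = 32. Alice computes K = M^2 mod 47.
32^1 ≡ 32 (mod 47)
32^2 = (32^1)^2 ≡ 32^2 = 1024 ≡ 37 (mod 47)

37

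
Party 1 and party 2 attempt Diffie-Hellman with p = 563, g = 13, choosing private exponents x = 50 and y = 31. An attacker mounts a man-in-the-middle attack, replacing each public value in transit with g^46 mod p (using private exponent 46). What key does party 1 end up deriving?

Party 1 receives an attacker's public value M = 13^46 mod 563 instead of the honest one.
13^1 ≡ 13 (mod 563)
13^2 = (13^1)^2 ≡ 13^2 = 169 ≡ 169 (mod 563)
13^4 = (13^2)^2 ≡ 169^2 = 28561 ≡ 411 (mod 563)
13^8 = (13^4)^2 ≡ 411^2 = 168921 ≡ 21 (mod 563)
13^16 = (13^8)^2 ≡ 21^2 = 441 ≡ 441 (mod 563)
13^32 = (13^16)^2 ≡ 441^2 = 194481 ≡ 246 (mod 563)
13^46 = 13^32 · 13^8 · 13^4 · 13^2 ≡ 246 · 21 · 411 · 169 ≡ 522 (mod 563).
So M = 522. Party 1 computes K = M^50 mod 563.
522^1 ≡ 522 (mod 563)
522^2 = (522^1)^2 ≡ 522^2 = 272484 ≡ 555 (mod 563)
522^4 = (522^2)^2 ≡ 555^2 = 308025 ≡ 64 (mod 563)
522^8 = (522^4)^2 ≡ 64^2 = 4096 ≡ 155 (mod 563)
522^16 = (522^8)^2 ≡ 155^2 = 24025 ≡ 379 (mod 563)
522^32 = (522^16)^2 ≡ 379^2 = 143641 ≡ 76 (mod 563)
522^50 = 522^32 · 522^16 · 522^2 ≡ 76 · 379 · 555 ≡ 398 (mod 563).

398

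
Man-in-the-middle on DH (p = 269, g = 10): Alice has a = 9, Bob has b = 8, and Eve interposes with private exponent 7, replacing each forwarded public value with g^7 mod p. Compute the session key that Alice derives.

Alice receives Eve's public value M = 10^7 mod 269 instead of the honest one.
10^1 ≡ 10 (mod 269)
10^2 = (10^1)^2 ≡ 10^2 = 100 ≡ 100 (mod 269)
10^4 = (10^2)^2 ≡ 100^2 = 10000 ≡ 47 (mod 269)
10^7 = 10^4 · 10^2 · 10^1 ≡ 47 · 100 · 10 ≡ 194 (mod 269).
So M = 194. Alice computes K = M^9 mod 269.
194^1 ≡ 194 (mod 269)
194^2 = (194^1)^2 ≡ 194^2 = 37636 ≡ 245 (mod 269)
194^4 = (194^2)^2 ≡ 245^2 = 60025 ≡ 38 (mod 269)
194^8 = (194^4)^2 ≡ 38^2 = 1444 ≡ 99 (mod 269)
194^9 = 194^8 · 194^1 ≡ 99 · 194 ≡ 107 (mod 269).

107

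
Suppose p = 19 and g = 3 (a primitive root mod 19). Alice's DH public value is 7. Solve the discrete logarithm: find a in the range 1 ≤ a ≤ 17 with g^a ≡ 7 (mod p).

6

Try successive powers of 3 modulo 19:
3^1 ≡ 3
3^2 ≡ 9
3^3 ≡ 8
3^4 ≡ 5
3^5 ≡ 15
3^6 ≡ 7
Found: a = 6.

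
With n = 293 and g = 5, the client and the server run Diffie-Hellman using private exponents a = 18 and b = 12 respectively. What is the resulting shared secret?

95

The client sends A = g^a mod n = 5^18 mod 293.
5^1 ≡ 5 (mod 293)
5^2 = (5^1)^2 ≡ 5^2 = 25 ≡ 25 (mod 293)
5^4 = (5^2)^2 ≡ 25^2 = 625 ≡ 39 (mod 293)
5^8 = (5^4)^2 ≡ 39^2 = 1521 ≡ 56 (mod 293)
5^16 = (5^8)^2 ≡ 56^2 = 3136 ≡ 206 (mod 293)
5^18 = 5^16 · 5^2 ≡ 206 · 25 ≡ 169 (mod 293).
So A = 169. The server then computes K = A^b mod n = 169^12 mod 293.
169^1 ≡ 169 (mod 293)
169^2 = (169^1)^2 ≡ 169^2 = 28561 ≡ 140 (mod 293)
169^4 = (169^2)^2 ≡ 140^2 = 19600 ≡ 262 (mod 293)
169^8 = (169^4)^2 ≡ 262^2 = 68644 ≡ 82 (mod 293)
169^12 = 169^8 · 169^4 ≡ 82 · 262 ≡ 95 (mod 293).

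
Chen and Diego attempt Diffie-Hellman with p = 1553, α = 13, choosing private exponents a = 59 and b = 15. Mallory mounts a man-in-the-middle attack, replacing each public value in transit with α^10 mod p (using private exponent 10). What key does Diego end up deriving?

Diego receives Mallory's public value M = 13^10 mod 1553 instead of the honest one.
13^1 ≡ 13 (mod 1553)
13^2 = (13^1)^2 ≡ 13^2 = 169 ≡ 169 (mod 1553)
13^4 = (13^2)^2 ≡ 169^2 = 28561 ≡ 607 (mod 1553)
13^8 = (13^4)^2 ≡ 607^2 = 368449 ≡ 388 (mod 1553)
13^10 = 13^8 · 13^2 ≡ 388 · 169 ≡ 346 (mod 1553).
So M = 346. Diego computes K = M^15 mod 1553.
346^1 ≡ 346 (mod 1553)
346^2 = (346^1)^2 ≡ 346^2 = 119716 ≡ 135 (mod 1553)
346^4 = (346^2)^2 ≡ 135^2 = 18225 ≡ 1142 (mod 1553)
346^8 = (346^4)^2 ≡ 1142^2 = 1304164 ≡ 1197 (mod 1553)
346^15 = 346^8 · 346^4 · 346^2 · 346^1 ≡ 1197 · 1142 · 135 · 346 ≡ 1255 (mod 1553).

1255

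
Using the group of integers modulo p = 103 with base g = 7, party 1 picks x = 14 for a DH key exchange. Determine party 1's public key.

Public value = 7^14 mod 103.
7^1 ≡ 7 (mod 103)
7^2 = (7^1)^2 ≡ 7^2 = 49 ≡ 49 (mod 103)
7^4 = (7^2)^2 ≡ 49^2 = 2401 ≡ 32 (mod 103)
7^8 = (7^4)^2 ≡ 32^2 = 1024 ≡ 97 (mod 103)
7^14 = 7^8 · 7^4 · 7^2 ≡ 97 · 32 · 49 ≡ 68 (mod 103).

68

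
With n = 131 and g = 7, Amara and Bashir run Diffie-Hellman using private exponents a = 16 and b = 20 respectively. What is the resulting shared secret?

84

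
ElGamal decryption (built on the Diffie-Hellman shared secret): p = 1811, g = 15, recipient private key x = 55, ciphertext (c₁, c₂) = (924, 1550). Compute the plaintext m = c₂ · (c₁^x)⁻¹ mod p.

1337

Shared mask s = c₁^x mod p = 924^55 mod 1811.
924^1 ≡ 924 (mod 1811)
924^2 = (924^1)^2 ≡ 924^2 = 853776 ≡ 795 (mod 1811)
924^4 = (924^2)^2 ≡ 795^2 = 632025 ≡ 1797 (mod 1811)
924^8 = (924^4)^2 ≡ 1797^2 = 3229209 ≡ 196 (mod 1811)
924^16 = (924^8)^2 ≡ 196^2 = 38416 ≡ 385 (mod 1811)
924^32 = (924^16)^2 ≡ 385^2 = 148225 ≡ 1534 (mod 1811)
924^55 = 924^32 · 924^16 · 924^4 · 924^2 · 924^1 ≡ 1534 · 385 · 1797 · 795 · 924 ≡ 1525 (mod 1811).
So s = 1525; s⁻¹ ≡ 1792 (mod 1811).
m = c₂ · s⁻¹ mod 1811 = 1550 · 1792 mod 1811 = 1337.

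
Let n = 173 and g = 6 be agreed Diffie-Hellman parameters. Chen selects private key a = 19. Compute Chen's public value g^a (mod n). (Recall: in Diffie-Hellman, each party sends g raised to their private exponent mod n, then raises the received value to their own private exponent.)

142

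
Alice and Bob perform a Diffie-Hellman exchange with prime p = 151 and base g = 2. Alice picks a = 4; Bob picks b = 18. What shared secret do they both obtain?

19

Alice sends A = g^a mod p = 2^4 mod 151.
2^1 ≡ 2 (mod 151)
2^2 = (2^1)^2 ≡ 2^2 = 4 ≡ 4 (mod 151)
2^4 = (2^2)^2 ≡ 4^2 = 16 ≡ 16 (mod 151)
So A = 16. Bob then computes K = A^b mod p = 16^18 mod 151.
16^1 ≡ 16 (mod 151)
16^2 = (16^1)^2 ≡ 16^2 = 256 ≡ 105 (mod 151)
16^4 = (16^2)^2 ≡ 105^2 = 11025 ≡ 2 (mod 151)
16^8 = (16^4)^2 ≡ 2^2 = 4 ≡ 4 (mod 151)
16^16 = (16^8)^2 ≡ 4^2 = 16 ≡ 16 (mod 151)
16^18 = 16^16 · 16^2 ≡ 16 · 105 ≡ 19 (mod 151).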